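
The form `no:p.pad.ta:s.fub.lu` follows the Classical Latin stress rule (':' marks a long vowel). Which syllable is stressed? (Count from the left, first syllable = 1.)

4

Classical Latin: stress the penult if heavy (long vowel or closed), else the antepenult.
Weights: 3 ta:s H, 4 fub H, 5 lu L.
The penult (syllable 4, fub) is heavy, so it takes stress.
Stress on syllable 4: no:p.pad.ta:s.ˈfub.lu.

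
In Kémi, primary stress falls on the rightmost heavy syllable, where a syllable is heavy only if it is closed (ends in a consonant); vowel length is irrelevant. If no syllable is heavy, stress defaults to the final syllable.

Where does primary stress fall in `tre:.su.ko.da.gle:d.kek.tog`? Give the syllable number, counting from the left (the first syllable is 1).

7

Weights: 1 tre: L, 2 su L, 3 ko L, 4 da L, 5 gle:d H, 6 kek H, 7 tog H.
Heavy syllables in the domain: 5, 6, 7. The rightmost is syllable 7 (tog).
Primary stress: syllable 7 → tre:.su.ko.da.gle:d.kek.ˈtog.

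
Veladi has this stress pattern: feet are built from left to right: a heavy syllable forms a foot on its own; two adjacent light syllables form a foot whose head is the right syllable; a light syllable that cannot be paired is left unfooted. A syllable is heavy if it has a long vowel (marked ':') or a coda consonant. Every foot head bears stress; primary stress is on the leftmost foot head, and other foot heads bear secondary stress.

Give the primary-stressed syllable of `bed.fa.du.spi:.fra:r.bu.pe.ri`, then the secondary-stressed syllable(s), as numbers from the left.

primary 1, secondary 3, 4, 5, 7

Weights: 1 bed H, 2 fa L, 3 du L, 4 spi: H, 5 fra:r H, 6 bu L, 7 pe L, 8 ri L.
Parse left to right (heavy = foot alone; LL = one foot; stranded L unfooted): (ˈbed) (fa.ˈdu) (ˈspi:) (ˈfra:r) (bu.ˈpe) ri.
Foot heads: 1, 3, 4, 5, 7.
Primary stress on the leftmost head = syllable 1.
Secondary stress on 3, 4, 5, 7: ˈbed.fa.ˌdu.ˌspi:.ˌfra:r.bu.ˌpe.ri.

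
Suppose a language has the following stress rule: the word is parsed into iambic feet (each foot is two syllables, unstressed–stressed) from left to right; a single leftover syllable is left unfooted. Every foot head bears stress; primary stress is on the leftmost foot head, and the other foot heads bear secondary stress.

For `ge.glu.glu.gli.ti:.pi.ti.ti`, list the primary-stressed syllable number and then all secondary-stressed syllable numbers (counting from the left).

Parse left to right into iambic (σˈσ) feet: (ge.ˈglu) (glu.ˈgli) (ti:.ˈpi) (ti.ˈti).
Foot heads (stressed positions): 2, 4, 6, 8.
End Rule Leftmost: primary stress on the leftmost head = syllable 2.
Secondary stress on 4, 6, 8: ge.ˈglu.glu.ˌgli.ti:.ˌpi.ti.ˌti.

primary 2, secondary 4, 6, 8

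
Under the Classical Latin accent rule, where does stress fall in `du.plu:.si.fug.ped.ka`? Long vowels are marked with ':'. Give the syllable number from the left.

5

Classical Latin: stress the penult if heavy (long vowel or closed), else the antepenult.
Weights: 4 fug H, 5 ped H, 6 ka L.
The penult (syllable 5, ped) is heavy, so it takes stress.
Stress on syllable 5: du.plu:.si.fug.ˈped.ka.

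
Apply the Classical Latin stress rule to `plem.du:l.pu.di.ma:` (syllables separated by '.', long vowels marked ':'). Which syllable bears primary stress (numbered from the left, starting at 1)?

Classical Latin: stress the penult if heavy (long vowel or closed), else the antepenult.
Weights: 3 pu L, 4 di L, 5 ma: H.
The penult (syllable 4, di) is light, so stress falls on the antepenult (syllable 3, pu).
Stress on syllable 3: plem.du:l.ˈpu.di.ma:.

3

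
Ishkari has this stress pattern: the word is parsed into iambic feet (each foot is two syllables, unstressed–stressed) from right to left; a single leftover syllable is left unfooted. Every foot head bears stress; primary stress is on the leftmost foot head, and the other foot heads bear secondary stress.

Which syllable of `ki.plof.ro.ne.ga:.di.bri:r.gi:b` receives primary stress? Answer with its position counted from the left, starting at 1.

2

Parse right to left into iambic (σˈσ) feet: (ki.ˈplof) (ro.ˈne) (ga:.ˈdi) (bri:r.ˈgi:b).
Foot heads (stressed positions): 2, 4, 6, 8.
End Rule Leftmost: primary stress on the leftmost head = syllable 2.
Primary stress: syllable 2 → ki.ˈplof.ro.ne.ga:.di.bri:r.gi:b.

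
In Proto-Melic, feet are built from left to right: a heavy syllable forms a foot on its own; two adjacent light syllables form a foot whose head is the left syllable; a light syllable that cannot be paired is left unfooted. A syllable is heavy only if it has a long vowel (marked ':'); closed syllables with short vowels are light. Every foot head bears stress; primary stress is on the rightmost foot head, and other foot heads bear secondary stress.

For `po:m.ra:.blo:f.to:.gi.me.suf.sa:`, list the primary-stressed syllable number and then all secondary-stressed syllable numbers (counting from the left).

Weights: 1 po:m H, 2 ra: H, 3 blo:f H, 4 to: H, 5 gi L, 6 me L, 7 suf L, 8 sa: H.
Parse left to right (heavy = foot alone; LL = one foot; stranded L unfooted): (ˈpo:m) (ˈra:) (ˈblo:f) (ˈto:) (ˈgi.me) suf (ˈsa:).
Foot heads: 1, 2, 3, 4, 5, 8.
Primary stress on the rightmost head = syllable 8.
Secondary stress on 1, 2, 3, 4, 5: ˌpo:m.ˌra:.ˌblo:f.ˌto:.ˌgi.me.suf.ˈsa:.

primary 8, secondary 1, 2, 3, 4, 5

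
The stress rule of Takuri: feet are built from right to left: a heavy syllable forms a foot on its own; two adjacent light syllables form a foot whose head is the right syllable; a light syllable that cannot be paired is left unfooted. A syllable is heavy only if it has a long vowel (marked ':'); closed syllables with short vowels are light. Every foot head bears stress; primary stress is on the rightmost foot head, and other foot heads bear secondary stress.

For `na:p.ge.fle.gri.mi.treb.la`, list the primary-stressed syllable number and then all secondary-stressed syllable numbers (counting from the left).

Weights: 1 na:p H, 2 ge L, 3 fle L, 4 gri L, 5 mi L, 6 treb L, 7 la L.
Parse right to left (heavy = foot alone; LL = one foot; stranded L unfooted): (ˈna:p) (ge.ˈfle) (gri.ˈmi) (treb.ˈla).
Foot heads: 1, 3, 5, 7.
Primary stress on the rightmost head = syllable 7.
Secondary stress on 1, 3, 5: ˌna:p.ge.ˌfle.gri.ˌmi.treb.ˈla.

primary 7, secondary 1, 3, 5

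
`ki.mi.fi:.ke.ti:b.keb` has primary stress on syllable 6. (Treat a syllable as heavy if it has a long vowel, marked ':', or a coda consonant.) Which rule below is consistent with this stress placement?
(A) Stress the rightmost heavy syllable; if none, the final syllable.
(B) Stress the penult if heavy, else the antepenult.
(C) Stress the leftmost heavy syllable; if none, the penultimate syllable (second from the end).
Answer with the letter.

Rule A → syllable 6 ✓.
Rule B → syllable 5 (observed: 6).
Rule C → syllable 3 (observed: 6).

A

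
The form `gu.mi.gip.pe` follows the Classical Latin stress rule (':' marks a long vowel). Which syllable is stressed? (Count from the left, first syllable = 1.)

Classical Latin: stress the penult if heavy (long vowel or closed), else the antepenult.
Weights: 2 mi L, 3 gip H, 4 pe L.
The penult (syllable 3, gip) is heavy, so it takes stress.
Stress on syllable 3: gu.mi.ˈgip.pe.

3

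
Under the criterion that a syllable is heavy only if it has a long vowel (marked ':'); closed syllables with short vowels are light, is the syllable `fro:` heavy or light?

`fro:`: long vowel, open (no coda). Long vowel → heavy.

heavy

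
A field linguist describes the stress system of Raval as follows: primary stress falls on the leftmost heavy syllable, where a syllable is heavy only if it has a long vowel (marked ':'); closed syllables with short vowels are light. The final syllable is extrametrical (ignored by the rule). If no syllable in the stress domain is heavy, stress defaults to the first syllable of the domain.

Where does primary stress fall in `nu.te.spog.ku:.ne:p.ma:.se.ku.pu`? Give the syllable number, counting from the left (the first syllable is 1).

4

The final syllable (9, pu) is extrametrical; the stress domain is syllables 1–8.
Weights: 1 nu L, 2 te L, 3 spog L, 4 ku: H, 5 ne:p H, 6 ma: H, 7 se L, 8 ku L.
Heavy syllables in the domain: 4, 5, 6. The leftmost is syllable 4 (ku:).
Primary stress: syllable 4 → nu.te.spog.ˈku:.ne:p.ma:.se.ku.pu.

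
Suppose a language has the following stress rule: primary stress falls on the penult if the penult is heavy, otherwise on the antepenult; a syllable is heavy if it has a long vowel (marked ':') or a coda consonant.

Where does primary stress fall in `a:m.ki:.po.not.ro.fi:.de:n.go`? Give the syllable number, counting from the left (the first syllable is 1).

Weights: 6 fi: H, 7 de:n H, 8 go L.
The penult (syllable 7, de:n) is heavy, so it takes stress.
Primary stress: syllable 7 → a:m.ki:.po.not.ro.fi:.ˈde:n.go.

7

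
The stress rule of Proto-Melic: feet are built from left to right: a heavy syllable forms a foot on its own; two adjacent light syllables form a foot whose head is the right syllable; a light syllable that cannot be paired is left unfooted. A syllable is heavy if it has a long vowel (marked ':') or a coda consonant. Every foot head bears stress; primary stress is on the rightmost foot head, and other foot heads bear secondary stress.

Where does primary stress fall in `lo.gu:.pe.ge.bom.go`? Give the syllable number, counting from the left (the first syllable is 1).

5

Weights: 1 lo L, 2 gu: H, 3 pe L, 4 ge L, 5 bom H, 6 go L.
Parse left to right (heavy = foot alone; LL = one foot; stranded L unfooted): lo (ˈgu:) (pe.ˈge) (ˈbom) go.
Foot heads: 2, 4, 5.
Primary stress on the rightmost head = syllable 5.
Primary stress: syllable 5 → lo.gu:.pe.ge.ˈbom.go.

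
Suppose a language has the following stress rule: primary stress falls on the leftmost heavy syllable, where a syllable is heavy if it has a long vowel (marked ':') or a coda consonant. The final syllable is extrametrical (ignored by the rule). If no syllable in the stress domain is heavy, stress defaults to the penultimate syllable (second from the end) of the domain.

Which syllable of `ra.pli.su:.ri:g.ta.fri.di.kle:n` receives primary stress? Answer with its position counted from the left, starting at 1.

The final syllable (8, kle:n) is extrametrical; the stress domain is syllables 1–7.
Weights: 1 ra L, 2 pli L, 3 su: H, 4 ri:g H, 5 ta L, 6 fri L, 7 di L.
Heavy syllables in the domain: 3, 4. The leftmost is syllable 3 (su:).
Primary stress: syllable 3 → ra.pli.ˈsu:.ri:g.ta.fri.di.kle:n.

3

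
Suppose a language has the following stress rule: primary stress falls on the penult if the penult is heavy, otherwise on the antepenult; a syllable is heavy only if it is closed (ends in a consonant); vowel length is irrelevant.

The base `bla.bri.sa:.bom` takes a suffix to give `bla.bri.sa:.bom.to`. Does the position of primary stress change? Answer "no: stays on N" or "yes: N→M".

yes: 2→4

Base `bla.bri.sa:.bom` (4 syllables):
  Weights: 2 bri L, 3 sa: L, 4 bom H.
  The penult (syllable 3, sa:) is light, so stress falls on the antepenult (syllable 2, bri).
  → primary stress on syllable 2.
Suffixed `bla.bri.sa:.bom.to` (5 syllables):
  Weights: 3 sa: L, 4 bom H, 5 to L.
  The penult (syllable 4, bom) is heavy, so it takes stress.
  → primary stress on syllable 4.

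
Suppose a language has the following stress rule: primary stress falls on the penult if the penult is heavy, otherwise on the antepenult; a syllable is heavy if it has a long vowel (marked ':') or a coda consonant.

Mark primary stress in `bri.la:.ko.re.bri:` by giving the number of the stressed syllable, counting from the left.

Weights: 3 ko L, 4 re L, 5 bri: H.
The penult (syllable 4, re) is light, so stress falls on the antepenult (syllable 3, ko).
Primary stress: syllable 3 → bri.la:.ˈko.re.bri:.

3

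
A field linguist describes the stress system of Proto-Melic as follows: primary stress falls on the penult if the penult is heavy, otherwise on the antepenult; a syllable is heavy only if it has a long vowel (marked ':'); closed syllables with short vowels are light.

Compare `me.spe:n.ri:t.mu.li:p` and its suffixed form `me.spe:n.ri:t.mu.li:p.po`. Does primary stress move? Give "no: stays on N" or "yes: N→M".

yes: 3→5

Base `me.spe:n.ri:t.mu.li:p` (5 syllables):
  Weights: 3 ri:t H, 4 mu L, 5 li:p H.
  The penult (syllable 4, mu) is light, so stress falls on the antepenult (syllable 3, ri:t).
  → primary stress on syllable 3.
Suffixed `me.spe:n.ri:t.mu.li:p.po` (6 syllables):
  Weights: 4 mu L, 5 li:p H, 6 po L.
  The penult (syllable 5, li:p) is heavy, so it takes stress.
  → primary stress on syllable 5.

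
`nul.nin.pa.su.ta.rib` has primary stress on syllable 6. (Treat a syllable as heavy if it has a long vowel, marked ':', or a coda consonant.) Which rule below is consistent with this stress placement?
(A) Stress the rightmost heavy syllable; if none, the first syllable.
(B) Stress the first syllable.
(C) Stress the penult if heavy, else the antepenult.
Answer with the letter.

Rule A → syllable 6 ✓.
Rule B → syllable 1 (observed: 6).
Rule C → syllable 4 (observed: 6).

A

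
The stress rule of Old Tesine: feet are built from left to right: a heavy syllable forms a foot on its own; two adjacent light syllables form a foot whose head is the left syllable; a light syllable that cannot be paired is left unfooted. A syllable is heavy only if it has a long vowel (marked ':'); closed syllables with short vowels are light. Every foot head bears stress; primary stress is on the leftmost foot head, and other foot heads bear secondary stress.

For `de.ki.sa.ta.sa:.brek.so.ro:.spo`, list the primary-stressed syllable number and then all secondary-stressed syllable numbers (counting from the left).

primary 1, secondary 3, 5, 6, 8

Weights: 1 de L, 2 ki L, 3 sa L, 4 ta L, 5 sa: H, 6 brek L, 7 so L, 8 ro: H, 9 spo L.
Parse left to right (heavy = foot alone; LL = one foot; stranded L unfooted): (ˈde.ki) (ˈsa.ta) (ˈsa:) (ˈbrek.so) (ˈro:) spo.
Foot heads: 1, 3, 5, 6, 8.
Primary stress on the leftmost head = syllable 1.
Secondary stress on 3, 5, 6, 8: ˈde.ki.ˌsa.ta.ˌsa:.ˌbrek.so.ˌro:.spo.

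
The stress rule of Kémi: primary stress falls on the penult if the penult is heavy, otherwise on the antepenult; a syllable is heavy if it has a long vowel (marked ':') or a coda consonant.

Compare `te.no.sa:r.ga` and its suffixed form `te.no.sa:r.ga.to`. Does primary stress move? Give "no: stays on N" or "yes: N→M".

Base `te.no.sa:r.ga` (4 syllables):
  Weights: 2 no L, 3 sa:r H, 4 ga L.
  The penult (syllable 3, sa:r) is heavy, so it takes stress.
  → primary stress on syllable 3.
Suffixed `te.no.sa:r.ga.to` (5 syllables):
  Weights: 3 sa:r H, 4 ga L, 5 to L.
  The penult (syllable 4, ga) is light, so stress falls on the antepenult (syllable 3, sa:r).
  → primary stress on syllable 3.

no: stays on 3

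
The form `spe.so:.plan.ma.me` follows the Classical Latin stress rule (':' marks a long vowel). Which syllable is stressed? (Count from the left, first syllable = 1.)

Classical Latin: stress the penult if heavy (long vowel or closed), else the antepenult.
Weights: 3 plan H, 4 ma L, 5 me L.
The penult (syllable 4, ma) is light, so stress falls on the antepenult (syllable 3, plan).
Stress on syllable 3: spe.so:.ˈplan.ma.me.

3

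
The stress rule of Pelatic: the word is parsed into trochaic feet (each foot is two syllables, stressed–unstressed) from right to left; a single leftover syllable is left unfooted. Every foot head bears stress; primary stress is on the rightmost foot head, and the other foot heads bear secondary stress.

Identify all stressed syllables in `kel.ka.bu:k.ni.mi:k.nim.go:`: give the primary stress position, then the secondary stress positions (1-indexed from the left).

Parse right to left into trochaic (ˈσσ) feet: kel (ˈka.bu:k) (ˈni.mi:k) (ˈnim.go:). Syllable 1 is left unfooted.
Foot heads (stressed positions): 2, 4, 6.
End Rule Rightmost: primary stress on the rightmost head = syllable 6.
Secondary stress on 2, 4: kel.ˌka.bu:k.ˌni.mi:k.ˈnim.go:.

primary 6, secondary 2, 4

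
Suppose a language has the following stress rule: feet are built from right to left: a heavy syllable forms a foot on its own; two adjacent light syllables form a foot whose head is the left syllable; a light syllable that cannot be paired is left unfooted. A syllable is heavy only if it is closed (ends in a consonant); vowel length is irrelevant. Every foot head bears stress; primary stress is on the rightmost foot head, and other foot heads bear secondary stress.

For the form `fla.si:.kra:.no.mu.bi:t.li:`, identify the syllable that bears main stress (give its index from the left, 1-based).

6

Weights: 1 fla L, 2 si: L, 3 kra: L, 4 no L, 5 mu L, 6 bi:t H, 7 li: L.
Parse right to left (heavy = foot alone; LL = one foot; stranded L unfooted): fla (ˈsi:.kra:) (ˈno.mu) (ˈbi:t) li:.
Foot heads: 2, 4, 6.
Primary stress on the rightmost head = syllable 6.
Primary stress: syllable 6 → fla.si:.kra:.no.mu.ˈbi:t.li:.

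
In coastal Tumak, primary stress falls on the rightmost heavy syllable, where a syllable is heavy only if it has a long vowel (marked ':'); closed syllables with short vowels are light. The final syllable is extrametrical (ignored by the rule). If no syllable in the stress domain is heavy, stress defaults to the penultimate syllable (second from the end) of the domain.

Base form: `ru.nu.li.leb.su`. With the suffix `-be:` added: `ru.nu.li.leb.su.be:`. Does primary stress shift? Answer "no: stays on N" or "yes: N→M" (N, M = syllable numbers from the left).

Base `ru.nu.li.leb.su` (5 syllables):
  The final syllable (5, su) is extrametrical; the stress domain is syllables 1–4.
  Weights: 1 ru L, 2 nu L, 3 li L, 4 leb L.
  No heavy syllable in the domain; default to the penultimate syllable (second from the end) of the domain = syllable 3.
  → primary stress on syllable 3.
Suffixed `ru.nu.li.leb.su.be:` (6 syllables):
  The final syllable (6, be:) is extrametrical; the stress domain is syllables 1–5.
  Weights: 1 ru L, 2 nu L, 3 li L, 4 leb L, 5 su L.
  No heavy syllable in the domain; default to the penultimate syllable (second from the end) of the domain = syllable 4.
  → primary stress on syllable 4.

yes: 3→4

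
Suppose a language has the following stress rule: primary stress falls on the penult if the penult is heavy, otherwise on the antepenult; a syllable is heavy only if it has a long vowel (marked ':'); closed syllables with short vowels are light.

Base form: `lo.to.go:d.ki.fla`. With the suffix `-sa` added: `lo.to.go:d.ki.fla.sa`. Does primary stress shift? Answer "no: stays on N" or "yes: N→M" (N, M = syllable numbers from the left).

yes: 3→4

Base `lo.to.go:d.ki.fla` (5 syllables):
  Weights: 3 go:d H, 4 ki L, 5 fla L.
  The penult (syllable 4, ki) is light, so stress falls on the antepenult (syllable 3, go:d).
  → primary stress on syllable 3.
Suffixed `lo.to.go:d.ki.fla.sa` (6 syllables):
  Weights: 4 ki L, 5 fla L, 6 sa L.
  The penult (syllable 5, fla) is light, so stress falls on the antepenult (syllable 4, ki).
  → primary stress on syllable 4.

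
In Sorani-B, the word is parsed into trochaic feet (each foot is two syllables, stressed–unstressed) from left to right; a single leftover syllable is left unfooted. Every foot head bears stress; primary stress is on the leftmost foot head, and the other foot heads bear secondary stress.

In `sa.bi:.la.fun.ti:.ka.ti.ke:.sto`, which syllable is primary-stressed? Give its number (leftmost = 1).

1

Parse left to right into trochaic (ˈσσ) feet: (ˈsa.bi:) (ˈla.fun) (ˈti:.ka) (ˈti.ke:) sto. Syllable 9 is left unfooted.
Foot heads (stressed positions): 1, 3, 5, 7.
End Rule Leftmost: primary stress on the leftmost head = syllable 1.
Primary stress: syllable 1 → ˈsa.bi:.la.fun.ti:.ka.ti.ke:.sto.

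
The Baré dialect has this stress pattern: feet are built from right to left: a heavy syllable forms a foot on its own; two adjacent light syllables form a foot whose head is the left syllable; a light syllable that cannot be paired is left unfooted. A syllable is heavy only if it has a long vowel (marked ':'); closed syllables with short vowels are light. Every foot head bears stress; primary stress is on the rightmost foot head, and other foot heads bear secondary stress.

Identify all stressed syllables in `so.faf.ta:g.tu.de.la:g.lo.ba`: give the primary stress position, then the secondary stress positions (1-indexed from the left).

primary 7, secondary 1, 3, 4, 6

Weights: 1 so L, 2 faf L, 3 ta:g H, 4 tu L, 5 de L, 6 la:g H, 7 lo L, 8 ba L.
Parse right to left (heavy = foot alone; LL = one foot; stranded L unfooted): (ˈso.faf) (ˈta:g) (ˈtu.de) (ˈla:g) (ˈlo.ba).
Foot heads: 1, 3, 4, 6, 7.
Primary stress on the rightmost head = syllable 7.
Secondary stress on 1, 3, 4, 6: ˌso.faf.ˌta:g.ˌtu.de.ˌla:g.ˈlo.ba.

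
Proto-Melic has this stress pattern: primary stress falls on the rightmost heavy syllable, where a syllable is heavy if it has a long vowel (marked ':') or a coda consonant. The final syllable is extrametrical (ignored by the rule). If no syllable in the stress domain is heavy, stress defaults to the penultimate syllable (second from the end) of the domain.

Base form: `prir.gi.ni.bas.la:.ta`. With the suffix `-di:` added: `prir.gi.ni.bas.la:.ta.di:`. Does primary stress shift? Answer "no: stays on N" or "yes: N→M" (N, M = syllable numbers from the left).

Base `prir.gi.ni.bas.la:.ta` (6 syllables):
  The final syllable (6, ta) is extrametrical; the stress domain is syllables 1–5.
  Weights: 1 prir H, 2 gi L, 3 ni L, 4 bas H, 5 la: H.
  Heavy syllables in the domain: 1, 4, 5. The rightmost is syllable 5 (la:).
  → primary stress on syllable 5.
Suffixed `prir.gi.ni.bas.la:.ta.di:` (7 syllables):
  The final syllable (7, di:) is extrametrical; the stress domain is syllables 1–6.
  Weights: 1 prir H, 2 gi L, 3 ni L, 4 bas H, 5 la: H, 6 ta L.
  Heavy syllables in the domain: 1, 4, 5. The rightmost is syllable 5 (la:).
  → primary stress on syllable 5.

no: stays on 5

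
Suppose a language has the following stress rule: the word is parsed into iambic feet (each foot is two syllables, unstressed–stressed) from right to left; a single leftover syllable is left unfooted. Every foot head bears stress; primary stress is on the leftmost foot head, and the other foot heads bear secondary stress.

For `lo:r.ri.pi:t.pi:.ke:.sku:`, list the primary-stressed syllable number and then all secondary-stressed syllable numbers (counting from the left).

primary 2, secondary 4, 6

Parse right to left into iambic (σˈσ) feet: (lo:r.ˈri) (pi:t.ˈpi:) (ke:.ˈsku:).
Foot heads (stressed positions): 2, 4, 6.
End Rule Leftmost: primary stress on the leftmost head = syllable 2.
Secondary stress on 4, 6: lo:r.ˈri.pi:t.ˌpi:.ke:.ˌsku:.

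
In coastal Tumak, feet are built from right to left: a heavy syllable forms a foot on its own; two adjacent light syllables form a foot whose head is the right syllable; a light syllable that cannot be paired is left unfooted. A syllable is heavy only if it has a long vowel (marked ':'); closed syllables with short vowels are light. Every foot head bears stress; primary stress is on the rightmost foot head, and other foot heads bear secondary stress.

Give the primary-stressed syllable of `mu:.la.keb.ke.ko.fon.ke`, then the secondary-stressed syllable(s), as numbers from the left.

Weights: 1 mu: H, 2 la L, 3 keb L, 4 ke L, 5 ko L, 6 fon L, 7 ke L.
Parse right to left (heavy = foot alone; LL = one foot; stranded L unfooted): (ˈmu:) (la.ˈkeb) (ke.ˈko) (fon.ˈke).
Foot heads: 1, 3, 5, 7.
Primary stress on the rightmost head = syllable 7.
Secondary stress on 1, 3, 5: ˌmu:.la.ˌkeb.ke.ˌko.fon.ˈke.

primary 7, secondary 1, 3, 5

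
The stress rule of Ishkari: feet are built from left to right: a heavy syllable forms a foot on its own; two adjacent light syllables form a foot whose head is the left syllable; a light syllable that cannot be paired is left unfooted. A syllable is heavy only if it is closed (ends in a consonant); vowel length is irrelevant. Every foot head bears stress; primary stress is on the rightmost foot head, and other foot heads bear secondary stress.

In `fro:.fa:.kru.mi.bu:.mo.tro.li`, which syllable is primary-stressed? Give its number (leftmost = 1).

7

Weights: 1 fro: L, 2 fa: L, 3 kru L, 4 mi L, 5 bu: L, 6 mo L, 7 tro L, 8 li L.
Parse left to right (heavy = foot alone; LL = one foot; stranded L unfooted): (ˈfro:.fa:) (ˈkru.mi) (ˈbu:.mo) (ˈtro.li).
Foot heads: 1, 3, 5, 7.
Primary stress on the rightmost head = syllable 7.
Primary stress: syllable 7 → fro:.fa:.kru.mi.bu:.mo.ˈtro.li.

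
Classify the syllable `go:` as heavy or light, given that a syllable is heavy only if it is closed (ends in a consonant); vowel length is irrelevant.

light

`go:`: long vowel, open (no coda). Open (no coda) → light.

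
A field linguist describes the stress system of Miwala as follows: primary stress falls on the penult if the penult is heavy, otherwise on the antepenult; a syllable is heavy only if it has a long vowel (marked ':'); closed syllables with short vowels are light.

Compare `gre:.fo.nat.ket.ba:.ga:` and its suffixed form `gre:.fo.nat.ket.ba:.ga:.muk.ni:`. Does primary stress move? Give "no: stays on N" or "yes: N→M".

Base `gre:.fo.nat.ket.ba:.ga:` (6 syllables):
  Weights: 4 ket L, 5 ba: H, 6 ga: H.
  The penult (syllable 5, ba:) is heavy, so it takes stress.
  → primary stress on syllable 5.
Suffixed `gre:.fo.nat.ket.ba:.ga:.muk.ni:` (8 syllables):
  Weights: 6 ga: H, 7 muk L, 8 ni: H.
  The penult (syllable 7, muk) is light, so stress falls on the antepenult (syllable 6, ga:).
  → primary stress on syllable 6.

yes: 5→6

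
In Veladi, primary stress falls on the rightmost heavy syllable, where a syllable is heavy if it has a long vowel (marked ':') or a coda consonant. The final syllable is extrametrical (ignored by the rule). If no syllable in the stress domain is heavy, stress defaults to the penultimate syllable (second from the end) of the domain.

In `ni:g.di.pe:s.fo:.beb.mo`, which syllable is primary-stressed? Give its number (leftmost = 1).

5

The final syllable (6, mo) is extrametrical; the stress domain is syllables 1–5.
Weights: 1 ni:g H, 2 di L, 3 pe:s H, 4 fo: H, 5 beb H.
Heavy syllables in the domain: 1, 3, 4, 5. The rightmost is syllable 5 (beb).
Primary stress: syllable 5 → ni:g.di.pe:s.fo:.ˈbeb.mo.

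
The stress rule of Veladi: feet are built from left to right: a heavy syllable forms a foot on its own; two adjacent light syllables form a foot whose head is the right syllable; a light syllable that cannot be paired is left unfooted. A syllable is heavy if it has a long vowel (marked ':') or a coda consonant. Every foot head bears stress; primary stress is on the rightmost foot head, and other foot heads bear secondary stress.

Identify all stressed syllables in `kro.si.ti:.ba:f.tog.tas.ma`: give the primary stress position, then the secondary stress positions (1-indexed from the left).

Weights: 1 kro L, 2 si L, 3 ti: H, 4 ba:f H, 5 tog H, 6 tas H, 7 ma L.
Parse left to right (heavy = foot alone; LL = one foot; stranded L unfooted): (kro.ˈsi) (ˈti:) (ˈba:f) (ˈtog) (ˈtas) ma.
Foot heads: 2, 3, 4, 5, 6.
Primary stress on the rightmost head = syllable 6.
Secondary stress on 2, 3, 4, 5: kro.ˌsi.ˌti:.ˌba:f.ˌtog.ˈtas.ma.

primary 6, secondary 2, 3, 4, 5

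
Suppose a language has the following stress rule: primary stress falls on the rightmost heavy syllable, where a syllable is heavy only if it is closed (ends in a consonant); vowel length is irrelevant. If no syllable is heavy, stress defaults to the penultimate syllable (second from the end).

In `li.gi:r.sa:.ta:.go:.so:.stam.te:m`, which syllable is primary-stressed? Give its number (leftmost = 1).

8

Weights: 1 li L, 2 gi:r H, 3 sa: L, 4 ta: L, 5 go: L, 6 so: L, 7 stam H, 8 te:m H.
Heavy syllables in the domain: 2, 7, 8. The rightmost is syllable 8 (te:m).
Primary stress: syllable 8 → li.gi:r.sa:.ta:.go:.so:.stam.ˈte:m.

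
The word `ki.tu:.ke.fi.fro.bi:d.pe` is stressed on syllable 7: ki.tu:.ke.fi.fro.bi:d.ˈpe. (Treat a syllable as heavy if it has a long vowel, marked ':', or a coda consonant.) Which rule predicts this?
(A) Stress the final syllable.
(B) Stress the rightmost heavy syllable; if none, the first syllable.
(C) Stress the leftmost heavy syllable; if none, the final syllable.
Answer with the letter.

A

Rule A → syllable 7 ✓.
Rule B → syllable 6 (observed: 7).
Rule C → syllable 2 (observed: 7).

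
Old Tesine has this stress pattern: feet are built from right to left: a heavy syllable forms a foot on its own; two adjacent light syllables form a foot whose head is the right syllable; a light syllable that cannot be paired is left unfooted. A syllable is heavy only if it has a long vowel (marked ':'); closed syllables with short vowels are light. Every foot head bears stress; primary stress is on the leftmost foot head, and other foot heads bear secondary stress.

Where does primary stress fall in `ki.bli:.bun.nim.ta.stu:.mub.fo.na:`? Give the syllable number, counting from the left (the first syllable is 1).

Weights: 1 ki L, 2 bli: H, 3 bun L, 4 nim L, 5 ta L, 6 stu: H, 7 mub L, 8 fo L, 9 na: H.
Parse right to left (heavy = foot alone; LL = one foot; stranded L unfooted): ki (ˈbli:) bun (nim.ˈta) (ˈstu:) (mub.ˈfo) (ˈna:).
Foot heads: 2, 5, 6, 8, 9.
Primary stress on the leftmost head = syllable 2.
Primary stress: syllable 2 → ki.ˈbli:.bun.nim.ta.stu:.mub.fo.na:.

2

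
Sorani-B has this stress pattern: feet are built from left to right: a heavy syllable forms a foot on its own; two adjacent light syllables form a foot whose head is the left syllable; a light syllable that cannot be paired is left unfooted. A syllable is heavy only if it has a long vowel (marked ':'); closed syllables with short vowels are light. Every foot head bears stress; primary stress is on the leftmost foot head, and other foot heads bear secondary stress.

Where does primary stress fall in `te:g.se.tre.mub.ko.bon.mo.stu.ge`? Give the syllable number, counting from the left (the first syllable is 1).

Weights: 1 te:g H, 2 se L, 3 tre L, 4 mub L, 5 ko L, 6 bon L, 7 mo L, 8 stu L, 9 ge L.
Parse left to right (heavy = foot alone; LL = one foot; stranded L unfooted): (ˈte:g) (ˈse.tre) (ˈmub.ko) (ˈbon.mo) (ˈstu.ge).
Foot heads: 1, 2, 4, 6, 8.
Primary stress on the leftmost head = syllable 1.
Primary stress: syllable 1 → ˈte:g.se.tre.mub.ko.bon.mo.stu.ge.

1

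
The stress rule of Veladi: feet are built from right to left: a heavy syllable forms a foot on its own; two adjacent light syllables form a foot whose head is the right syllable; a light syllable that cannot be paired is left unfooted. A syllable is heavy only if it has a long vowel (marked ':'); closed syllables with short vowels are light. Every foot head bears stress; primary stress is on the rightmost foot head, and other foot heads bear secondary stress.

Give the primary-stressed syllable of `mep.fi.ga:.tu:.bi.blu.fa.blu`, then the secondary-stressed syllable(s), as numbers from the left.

Weights: 1 mep L, 2 fi L, 3 ga: H, 4 tu: H, 5 bi L, 6 blu L, 7 fa L, 8 blu L.
Parse right to left (heavy = foot alone; LL = one foot; stranded L unfooted): (mep.ˈfi) (ˈga:) (ˈtu:) (bi.ˈblu) (fa.ˈblu).
Foot heads: 2, 3, 4, 6, 8.
Primary stress on the rightmost head = syllable 8.
Secondary stress on 2, 3, 4, 6: mep.ˌfi.ˌga:.ˌtu:.bi.ˌblu.fa.ˈblu.

primary 8, secondary 2, 3, 4, 6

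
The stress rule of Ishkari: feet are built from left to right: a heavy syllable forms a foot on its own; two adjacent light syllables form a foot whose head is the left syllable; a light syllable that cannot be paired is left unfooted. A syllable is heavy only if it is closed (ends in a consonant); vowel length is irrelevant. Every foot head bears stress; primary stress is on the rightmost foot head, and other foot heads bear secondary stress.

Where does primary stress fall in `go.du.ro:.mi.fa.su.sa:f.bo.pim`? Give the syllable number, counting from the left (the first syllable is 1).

9

Weights: 1 go L, 2 du L, 3 ro: L, 4 mi L, 5 fa L, 6 su L, 7 sa:f H, 8 bo L, 9 pim H.
Parse left to right (heavy = foot alone; LL = one foot; stranded L unfooted): (ˈgo.du) (ˈro:.mi) (ˈfa.su) (ˈsa:f) bo (ˈpim).
Foot heads: 1, 3, 5, 7, 9.
Primary stress on the rightmost head = syllable 9.
Primary stress: syllable 9 → go.du.ro:.mi.fa.su.sa:f.bo.ˈpim.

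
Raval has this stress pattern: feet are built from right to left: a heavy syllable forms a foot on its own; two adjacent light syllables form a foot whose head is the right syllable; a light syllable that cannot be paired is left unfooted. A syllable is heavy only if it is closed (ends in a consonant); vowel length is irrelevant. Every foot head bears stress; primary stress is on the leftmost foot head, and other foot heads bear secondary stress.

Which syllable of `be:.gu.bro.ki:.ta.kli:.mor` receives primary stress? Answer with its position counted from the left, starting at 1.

2

Weights: 1 be: L, 2 gu L, 3 bro L, 4 ki: L, 5 ta L, 6 kli: L, 7 mor H.
Parse right to left (heavy = foot alone; LL = one foot; stranded L unfooted): (be:.ˈgu) (bro.ˈki:) (ta.ˈkli:) (ˈmor).
Foot heads: 2, 4, 6, 7.
Primary stress on the leftmost head = syllable 2.
Primary stress: syllable 2 → be:.ˈgu.bro.ki:.ta.kli:.mor.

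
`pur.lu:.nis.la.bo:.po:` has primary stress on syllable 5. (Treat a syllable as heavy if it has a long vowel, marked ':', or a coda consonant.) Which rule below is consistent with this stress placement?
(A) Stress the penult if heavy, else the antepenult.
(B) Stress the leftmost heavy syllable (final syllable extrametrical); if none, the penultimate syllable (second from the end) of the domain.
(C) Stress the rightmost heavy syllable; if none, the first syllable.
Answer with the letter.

Rule A → syllable 5 ✓.
Rule B → syllable 1 (observed: 5).
Rule C → syllable 6 (observed: 5).

A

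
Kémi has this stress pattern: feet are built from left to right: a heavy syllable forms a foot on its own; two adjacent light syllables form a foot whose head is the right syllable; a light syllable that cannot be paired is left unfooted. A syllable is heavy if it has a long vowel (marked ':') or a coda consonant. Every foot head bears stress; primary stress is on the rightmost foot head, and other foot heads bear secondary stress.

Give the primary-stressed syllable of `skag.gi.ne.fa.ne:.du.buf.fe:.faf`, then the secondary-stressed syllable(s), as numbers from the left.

Weights: 1 skag H, 2 gi L, 3 ne L, 4 fa L, 5 ne: H, 6 du L, 7 buf H, 8 fe: H, 9 faf H.
Parse left to right (heavy = foot alone; LL = one foot; stranded L unfooted): (ˈskag) (gi.ˈne) fa (ˈne:) du (ˈbuf) (ˈfe:) (ˈfaf).
Foot heads: 1, 3, 5, 7, 8, 9.
Primary stress on the rightmost head = syllable 9.
Secondary stress on 1, 3, 5, 7, 8: ˌskag.gi.ˌne.fa.ˌne:.du.ˌbuf.ˌfe:.ˈfaf.

primary 9, secondary 1, 3, 5, 7, 8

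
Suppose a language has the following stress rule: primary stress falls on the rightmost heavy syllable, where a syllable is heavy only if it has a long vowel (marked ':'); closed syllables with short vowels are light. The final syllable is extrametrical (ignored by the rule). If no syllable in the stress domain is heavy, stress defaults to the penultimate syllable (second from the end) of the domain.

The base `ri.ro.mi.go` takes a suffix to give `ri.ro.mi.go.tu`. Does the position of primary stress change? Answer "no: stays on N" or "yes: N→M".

yes: 2→3

Base `ri.ro.mi.go` (4 syllables):
  The final syllable (4, go) is extrametrical; the stress domain is syllables 1–3.
  Weights: 1 ri L, 2 ro L, 3 mi L.
  No heavy syllable in the domain; default to the penultimate syllable (second from the end) of the domain = syllable 2.
  → primary stress on syllable 2.
Suffixed `ri.ro.mi.go.tu` (5 syllables):
  The final syllable (5, tu) is extrametrical; the stress domain is syllables 1–4.
  Weights: 1 ri L, 2 ro L, 3 mi L, 4 go L.
  No heavy syllable in the domain; default to the penultimate syllable (second from the end) of the domain = syllable 3.
  → primary stress on syllable 3.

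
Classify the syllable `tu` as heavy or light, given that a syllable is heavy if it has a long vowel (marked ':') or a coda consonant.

`tu`: short vowel, open (no coda). Short vowel, open → light.

light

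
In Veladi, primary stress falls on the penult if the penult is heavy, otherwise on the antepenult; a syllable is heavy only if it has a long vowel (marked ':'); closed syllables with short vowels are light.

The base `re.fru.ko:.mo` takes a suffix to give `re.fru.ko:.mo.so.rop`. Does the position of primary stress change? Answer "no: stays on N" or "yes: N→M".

yes: 3→4

Base `re.fru.ko:.mo` (4 syllables):
  Weights: 2 fru L, 3 ko: H, 4 mo L.
  The penult (syllable 3, ko:) is heavy, so it takes stress.
  → primary stress on syllable 3.
Suffixed `re.fru.ko:.mo.so.rop` (6 syllables):
  Weights: 4 mo L, 5 so L, 6 rop L.
  The penult (syllable 5, so) is light, so stress falls on the antepenult (syllable 4, mo).
  → primary stress on syllable 4.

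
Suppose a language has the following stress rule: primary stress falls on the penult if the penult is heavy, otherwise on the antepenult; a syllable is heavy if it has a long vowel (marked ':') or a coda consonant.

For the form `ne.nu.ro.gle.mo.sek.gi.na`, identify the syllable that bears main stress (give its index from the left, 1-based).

6

Weights: 6 sek H, 7 gi L, 8 na L.
The penult (syllable 7, gi) is light, so stress falls on the antepenult (syllable 6, sek).
Primary stress: syllable 6 → ne.nu.ro.gle.mo.ˈsek.gi.na.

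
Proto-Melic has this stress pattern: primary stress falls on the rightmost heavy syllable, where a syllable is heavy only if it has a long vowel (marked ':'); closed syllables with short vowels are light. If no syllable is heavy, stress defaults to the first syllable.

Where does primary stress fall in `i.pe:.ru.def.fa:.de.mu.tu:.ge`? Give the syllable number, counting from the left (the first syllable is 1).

8

Weights: 1 i L, 2 pe: H, 3 ru L, 4 def L, 5 fa: H, 6 de L, 7 mu L, 8 tu: H, 9 ge L.
Heavy syllables in the domain: 2, 5, 8. The rightmost is syllable 8 (tu:).
Primary stress: syllable 8 → i.pe:.ru.def.fa:.de.mu.ˈtu:.ge.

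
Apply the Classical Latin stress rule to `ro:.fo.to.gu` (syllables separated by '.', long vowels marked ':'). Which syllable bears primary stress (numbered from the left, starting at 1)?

2

Classical Latin: stress the penult if heavy (long vowel or closed), else the antepenult.
Weights: 2 fo L, 3 to L, 4 gu L.
The penult (syllable 3, to) is light, so stress falls on the antepenult (syllable 2, fo).
Stress on syllable 2: ro:.ˈfo.to.gu.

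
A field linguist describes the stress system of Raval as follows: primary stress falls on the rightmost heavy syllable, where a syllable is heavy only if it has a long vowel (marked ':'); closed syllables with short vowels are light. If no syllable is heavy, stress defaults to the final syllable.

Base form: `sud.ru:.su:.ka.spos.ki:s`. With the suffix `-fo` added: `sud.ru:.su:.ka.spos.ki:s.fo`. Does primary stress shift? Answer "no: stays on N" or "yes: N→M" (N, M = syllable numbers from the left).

no: stays on 6

Base `sud.ru:.su:.ka.spos.ki:s` (6 syllables):
  Weights: 1 sud L, 2 ru: H, 3 su: H, 4 ka L, 5 spos L, 6 ki:s H.
  Heavy syllables in the domain: 2, 3, 6. The rightmost is syllable 6 (ki:s).
  → primary stress on syllable 6.
Suffixed `sud.ru:.su:.ka.spos.ki:s.fo` (7 syllables):
  Weights: 1 sud L, 2 ru: H, 3 su: H, 4 ka L, 5 spos L, 6 ki:s H, 7 fo L.
  Heavy syllables in the domain: 2, 3, 6. The rightmost is syllable 6 (ki:s).
  → primary stress on syllable 6.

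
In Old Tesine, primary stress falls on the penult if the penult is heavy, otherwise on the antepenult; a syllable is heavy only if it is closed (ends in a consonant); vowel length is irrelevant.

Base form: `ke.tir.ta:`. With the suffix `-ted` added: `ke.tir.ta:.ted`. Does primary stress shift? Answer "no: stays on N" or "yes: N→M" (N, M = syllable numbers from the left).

no: stays on 2

Base `ke.tir.ta:` (3 syllables):
  Weights: 1 ke L, 2 tir H, 3 ta: L.
  The penult (syllable 2, tir) is heavy, so it takes stress.
  → primary stress on syllable 2.
Suffixed `ke.tir.ta:.ted` (4 syllables):
  Weights: 2 tir H, 3 ta: L, 4 ted H.
  The penult (syllable 3, ta:) is light, so stress falls on the antepenult (syllable 2, tir).
  → primary stress on syllable 2.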